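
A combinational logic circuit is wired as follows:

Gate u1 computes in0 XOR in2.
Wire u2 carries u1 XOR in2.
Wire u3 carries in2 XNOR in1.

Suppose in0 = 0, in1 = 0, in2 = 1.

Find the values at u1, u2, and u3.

u1 = 1, u2 = 0, u3 = 0

u1 = in0 XOR in2 = 0 XOR 1 = 1
u2 = u1 XOR in2 = 1 XOR 1 = 0
u3 = in2 XNOR in1 = 1 XNOR 0 = 0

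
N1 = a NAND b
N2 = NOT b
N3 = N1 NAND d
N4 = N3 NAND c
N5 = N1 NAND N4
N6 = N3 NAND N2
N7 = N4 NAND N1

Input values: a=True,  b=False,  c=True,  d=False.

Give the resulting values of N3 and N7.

N3 = True  N7 = True

N1 = a NAND b = True NAND False = True
N3 = N1 NAND d = True NAND False = True
N4 = N3 NAND c = True NAND True = False
N7 = N4 NAND N1 = False NAND True = True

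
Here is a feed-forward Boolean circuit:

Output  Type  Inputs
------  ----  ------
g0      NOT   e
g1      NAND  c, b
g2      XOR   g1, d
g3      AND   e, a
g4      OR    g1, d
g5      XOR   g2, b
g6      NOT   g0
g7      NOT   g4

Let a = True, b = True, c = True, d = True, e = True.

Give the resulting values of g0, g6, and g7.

g0 = False  g6 = True  g7 = False

g0 = NOT e = NOT True = False
g1 = c NAND b = True NAND True = False
g4 = g1 OR d = False OR True = True
g6 = NOT g0 = NOT False = True
g7 = NOT g4 = NOT True = False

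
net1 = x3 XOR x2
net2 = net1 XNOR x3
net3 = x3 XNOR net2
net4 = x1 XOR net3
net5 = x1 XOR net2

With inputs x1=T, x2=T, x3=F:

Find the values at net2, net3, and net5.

net1 = x3 XOR x2 = F XOR T = T
net2 = net1 XNOR x3 = T XNOR F = F
net3 = x3 XNOR net2 = F XNOR F = T
net5 = x1 XOR net2 = T XOR F = T

net2 = F, net3 = T, net5 = T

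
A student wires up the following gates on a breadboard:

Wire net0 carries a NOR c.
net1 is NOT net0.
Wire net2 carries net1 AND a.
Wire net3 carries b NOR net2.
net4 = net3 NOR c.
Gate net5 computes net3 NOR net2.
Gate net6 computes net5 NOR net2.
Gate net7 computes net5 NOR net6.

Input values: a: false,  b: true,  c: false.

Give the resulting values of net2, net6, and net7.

net0 = a NOR c = false NOR false = true
net1 = NOT net0 = NOT true = false
net2 = net1 AND a = false AND false = false
net3 = b NOR net2 = true NOR false = false
net5 = net3 NOR net2 = false NOR false = true
net6 = net5 NOR net2 = true NOR false = false
net7 = net5 NOR net6 = true NOR false = false

net2 = false; net6 = false; net7 = false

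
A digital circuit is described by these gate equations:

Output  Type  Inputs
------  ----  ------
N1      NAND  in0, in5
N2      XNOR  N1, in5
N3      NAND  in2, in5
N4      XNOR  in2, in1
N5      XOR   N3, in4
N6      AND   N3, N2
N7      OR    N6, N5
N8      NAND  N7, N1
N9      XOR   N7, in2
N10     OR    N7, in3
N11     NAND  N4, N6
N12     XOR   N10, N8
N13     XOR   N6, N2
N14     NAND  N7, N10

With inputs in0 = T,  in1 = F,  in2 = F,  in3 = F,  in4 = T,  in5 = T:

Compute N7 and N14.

N7 = F; N14 = T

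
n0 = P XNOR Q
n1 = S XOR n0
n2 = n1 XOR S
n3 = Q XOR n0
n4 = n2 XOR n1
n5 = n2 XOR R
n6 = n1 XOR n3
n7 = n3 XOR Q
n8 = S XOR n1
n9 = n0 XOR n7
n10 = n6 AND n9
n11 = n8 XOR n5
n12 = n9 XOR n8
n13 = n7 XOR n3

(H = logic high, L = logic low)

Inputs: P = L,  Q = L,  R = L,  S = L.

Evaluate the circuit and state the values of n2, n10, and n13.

n0 = P XNOR Q = L XNOR L = H
n1 = S XOR n0 = L XOR H = H
n2 = n1 XOR S = H XOR L = H
n3 = Q XOR n0 = L XOR H = H
n6 = n1 XOR n3 = H XOR H = L
n7 = n3 XOR Q = H XOR L = H
n9 = n0 XOR n7 = H XOR H = L
n10 = n6 AND n9 = L AND L = L
n13 = n7 XOR n3 = H XOR H = L

n2 = H, n10 = L, n13 = L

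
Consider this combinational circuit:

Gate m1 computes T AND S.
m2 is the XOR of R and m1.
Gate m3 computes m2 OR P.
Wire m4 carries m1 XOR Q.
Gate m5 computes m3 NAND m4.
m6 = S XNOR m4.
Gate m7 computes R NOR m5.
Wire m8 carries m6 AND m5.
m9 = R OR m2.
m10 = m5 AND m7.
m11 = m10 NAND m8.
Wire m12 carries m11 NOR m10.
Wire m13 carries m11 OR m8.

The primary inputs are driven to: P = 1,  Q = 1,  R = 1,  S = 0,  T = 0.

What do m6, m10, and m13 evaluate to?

m6 = 0; m10 = 0; m13 = 1

m1 = T AND S = 0 AND 0 = 0
m2 = R XOR m1 = 1 XOR 0 = 1
m3 = m2 OR P = 1 OR 1 = 1
m4 = m1 XOR Q = 0 XOR 1 = 1
m5 = m3 NAND m4 = 1 NAND 1 = 0
m6 = S XNOR m4 = 0 XNOR 1 = 0
m7 = R NOR m5 = 1 NOR 0 = 0
m8 = m6 AND m5 = 0 AND 0 = 0
m10 = m5 AND m7 = 0 AND 0 = 0
m11 = m10 NAND m8 = 0 NAND 0 = 1
m13 = m11 OR m8 = 1 OR 0 = 1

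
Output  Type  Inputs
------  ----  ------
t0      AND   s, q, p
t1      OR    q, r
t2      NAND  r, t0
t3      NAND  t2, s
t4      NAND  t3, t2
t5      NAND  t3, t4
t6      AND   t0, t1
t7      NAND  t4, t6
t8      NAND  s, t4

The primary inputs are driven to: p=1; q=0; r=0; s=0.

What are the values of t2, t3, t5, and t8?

t0 = s AND q AND p = 0 AND 0 AND 1 = 0
t2 = r NAND t0 = 0 NAND 0 = 1
t3 = t2 NAND s = 1 NAND 0 = 1
t4 = t3 NAND t2 = 1 NAND 1 = 0
t5 = t3 NAND t4 = 1 NAND 0 = 1
t8 = s NAND t4 = 0 NAND 0 = 1

t2 = 1  t3 = 1  t5 = 1  t8 = 1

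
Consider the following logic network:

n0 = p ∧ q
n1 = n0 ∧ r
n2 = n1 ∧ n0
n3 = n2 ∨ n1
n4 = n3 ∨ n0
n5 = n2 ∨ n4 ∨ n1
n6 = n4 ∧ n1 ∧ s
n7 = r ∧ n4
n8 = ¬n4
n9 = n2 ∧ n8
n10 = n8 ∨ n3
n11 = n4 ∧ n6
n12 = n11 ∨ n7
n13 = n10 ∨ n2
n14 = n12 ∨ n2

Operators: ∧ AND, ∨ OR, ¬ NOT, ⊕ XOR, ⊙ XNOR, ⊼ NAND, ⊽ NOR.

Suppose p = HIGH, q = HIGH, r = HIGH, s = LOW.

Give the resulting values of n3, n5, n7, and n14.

n0 = p AND q = HIGH AND HIGH = HIGH
n1 = n0 AND r = HIGH AND HIGH = HIGH
n2 = n1 AND n0 = HIGH AND HIGH = HIGH
n3 = n2 OR n1 = HIGH OR HIGH = HIGH
n4 = n3 OR n0 = HIGH OR HIGH = HIGH
n5 = n2 OR n4 OR n1 = HIGH OR HIGH OR HIGH = HIGH
n6 = n4 AND n1 AND s = HIGH AND HIGH AND LOW = LOW
n7 = r AND n4 = HIGH AND HIGH = HIGH
n11 = n4 AND n6 = HIGH AND LOW = LOW
n12 = n11 OR n7 = LOW OR HIGH = HIGH
n14 = n12 OR n2 = HIGH OR HIGH = HIGH

n3 = HIGH, n5 = HIGH, n7 = HIGH, n14 = HIGH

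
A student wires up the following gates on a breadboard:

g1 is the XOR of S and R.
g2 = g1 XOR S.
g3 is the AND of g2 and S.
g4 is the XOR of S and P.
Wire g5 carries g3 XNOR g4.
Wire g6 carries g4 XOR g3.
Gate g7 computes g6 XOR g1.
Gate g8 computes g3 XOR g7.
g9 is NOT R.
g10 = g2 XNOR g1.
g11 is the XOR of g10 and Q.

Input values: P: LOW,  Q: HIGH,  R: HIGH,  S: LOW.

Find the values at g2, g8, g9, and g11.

g2 = HIGH  g8 = HIGH  g9 = LOW  g11 = LOW

g1 = S XOR R = LOW XOR HIGH = HIGH
g2 = g1 XOR S = HIGH XOR LOW = HIGH
g3 = g2 AND S = HIGH AND LOW = LOW
g4 = S XOR P = LOW XOR LOW = LOW
g6 = g4 XOR g3 = LOW XOR LOW = LOW
g7 = g6 XOR g1 = LOW XOR HIGH = HIGH
g8 = g3 XOR g7 = LOW XOR HIGH = HIGH
g9 = NOT R = NOT HIGH = LOW
g10 = g2 XNOR g1 = HIGH XNOR HIGH = HIGH
g11 = g10 XOR Q = HIGH XOR HIGH = LOW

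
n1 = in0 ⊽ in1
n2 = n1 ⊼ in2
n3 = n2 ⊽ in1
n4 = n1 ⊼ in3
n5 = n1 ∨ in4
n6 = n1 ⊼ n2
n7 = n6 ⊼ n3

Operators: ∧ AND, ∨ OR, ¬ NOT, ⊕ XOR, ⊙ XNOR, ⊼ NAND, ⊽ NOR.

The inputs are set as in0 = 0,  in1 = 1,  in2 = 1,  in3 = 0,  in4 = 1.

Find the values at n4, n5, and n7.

n1 = in0 NOR in1 = 0 NOR 1 = 0
n2 = n1 NAND in2 = 0 NAND 1 = 1
n3 = n2 NOR in1 = 1 NOR 1 = 0
n4 = n1 NAND in3 = 0 NAND 0 = 1
n5 = n1 OR in4 = 0 OR 1 = 1
n6 = n1 NAND n2 = 0 NAND 1 = 1
n7 = n6 NAND n3 = 1 NAND 0 = 1

n4 = 1; n5 = 1; n7 = 1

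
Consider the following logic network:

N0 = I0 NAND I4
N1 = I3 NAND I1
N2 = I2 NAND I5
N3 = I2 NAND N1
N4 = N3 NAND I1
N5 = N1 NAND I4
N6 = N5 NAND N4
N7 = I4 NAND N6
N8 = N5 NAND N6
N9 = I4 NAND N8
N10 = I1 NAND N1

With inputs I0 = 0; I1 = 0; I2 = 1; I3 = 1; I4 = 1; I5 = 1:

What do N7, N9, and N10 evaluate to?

N7 = 0  N9 = 0  N10 = 1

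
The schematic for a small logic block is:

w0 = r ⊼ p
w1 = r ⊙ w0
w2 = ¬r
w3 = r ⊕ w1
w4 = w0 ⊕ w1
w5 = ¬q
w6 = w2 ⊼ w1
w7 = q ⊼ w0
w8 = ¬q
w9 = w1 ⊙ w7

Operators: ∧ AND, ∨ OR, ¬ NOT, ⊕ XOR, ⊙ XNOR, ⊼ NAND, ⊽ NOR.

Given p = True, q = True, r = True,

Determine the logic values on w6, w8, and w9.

w0 = r NAND p = True NAND True = False
w1 = r XNOR w0 = True XNOR False = False
w2 = NOT r = NOT True = False
w6 = w2 NAND w1 = False NAND False = True
w7 = q NAND w0 = True NAND False = True
w8 = NOT q = NOT True = False
w9 = w1 XNOR w7 = False XNOR True = False

w6 = True; w8 = False; w9 = False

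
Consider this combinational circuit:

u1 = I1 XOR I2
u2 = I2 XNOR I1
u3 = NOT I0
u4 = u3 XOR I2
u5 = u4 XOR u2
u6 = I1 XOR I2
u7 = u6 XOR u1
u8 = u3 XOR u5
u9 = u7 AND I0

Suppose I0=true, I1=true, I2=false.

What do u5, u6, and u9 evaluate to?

u5 = false, u6 = true, u9 = false

u1 = I1 XOR I2 = true XOR false = true
u2 = I2 XNOR I1 = false XNOR true = false
u3 = NOT I0 = NOT true = false
u4 = u3 XOR I2 = false XOR false = false
u5 = u4 XOR u2 = false XOR false = false
u6 = I1 XOR I2 = true XOR false = true
u7 = u6 XOR u1 = true XOR true = false
u9 = u7 AND I0 = false AND true = false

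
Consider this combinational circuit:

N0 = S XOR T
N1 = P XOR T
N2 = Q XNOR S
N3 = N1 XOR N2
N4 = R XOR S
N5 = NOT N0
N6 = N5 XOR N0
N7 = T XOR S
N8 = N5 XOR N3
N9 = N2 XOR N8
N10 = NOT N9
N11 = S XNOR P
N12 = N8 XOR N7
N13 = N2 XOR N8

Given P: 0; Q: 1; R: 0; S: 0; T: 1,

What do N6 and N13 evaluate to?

N6 = 1, N13 = 1

N0 = S XOR T = 0 XOR 1 = 1
N1 = P XOR T = 0 XOR 1 = 1
N2 = Q XNOR S = 1 XNOR 0 = 0
N3 = N1 XOR N2 = 1 XOR 0 = 1
N5 = NOT N0 = NOT 1 = 0
N6 = N5 XOR N0 = 0 XOR 1 = 1
N8 = N5 XOR N3 = 0 XOR 1 = 1
N13 = N2 XOR N8 = 0 XOR 1 = 1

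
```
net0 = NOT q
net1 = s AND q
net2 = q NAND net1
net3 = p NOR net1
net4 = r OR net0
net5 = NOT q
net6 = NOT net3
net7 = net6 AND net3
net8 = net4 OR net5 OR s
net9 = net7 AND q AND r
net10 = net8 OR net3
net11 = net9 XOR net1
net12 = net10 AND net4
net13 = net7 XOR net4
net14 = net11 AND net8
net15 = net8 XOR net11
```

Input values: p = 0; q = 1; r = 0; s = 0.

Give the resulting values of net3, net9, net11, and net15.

net3 = 1; net9 = 0; net11 = 0; net15 = 0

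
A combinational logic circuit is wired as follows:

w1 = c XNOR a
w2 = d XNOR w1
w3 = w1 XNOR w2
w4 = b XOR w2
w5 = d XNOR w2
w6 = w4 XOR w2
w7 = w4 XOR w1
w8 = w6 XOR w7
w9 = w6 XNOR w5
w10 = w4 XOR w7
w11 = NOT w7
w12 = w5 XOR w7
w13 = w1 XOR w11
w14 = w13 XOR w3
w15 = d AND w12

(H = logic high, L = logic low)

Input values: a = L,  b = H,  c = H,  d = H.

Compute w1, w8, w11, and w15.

w1 = L  w8 = L  w11 = L  w15 = H

w1 = c XNOR a = H XNOR L = L
w2 = d XNOR w1 = H XNOR L = L
w4 = b XOR w2 = H XOR L = H
w5 = d XNOR w2 = H XNOR L = L
w6 = w4 XOR w2 = H XOR L = H
w7 = w4 XOR w1 = H XOR L = H
w8 = w6 XOR w7 = H XOR H = L
w11 = NOT w7 = NOT H = L
w12 = w5 XOR w7 = L XOR H = H
w15 = d AND w12 = H AND H = H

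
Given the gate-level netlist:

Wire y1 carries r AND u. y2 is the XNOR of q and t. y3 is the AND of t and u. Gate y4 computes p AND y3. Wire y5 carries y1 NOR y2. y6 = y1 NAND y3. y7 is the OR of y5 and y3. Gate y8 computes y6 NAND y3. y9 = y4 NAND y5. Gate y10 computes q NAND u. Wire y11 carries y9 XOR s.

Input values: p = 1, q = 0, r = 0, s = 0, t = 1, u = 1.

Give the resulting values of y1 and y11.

y1 = 0, y11 = 0

y1 = r AND u = 0 AND 1 = 0
y2 = q XNOR t = 0 XNOR 1 = 0
y3 = t AND u = 1 AND 1 = 1
y4 = p AND y3 = 1 AND 1 = 1
y5 = y1 NOR y2 = 0 NOR 0 = 1
y9 = y4 NAND y5 = 1 NAND 1 = 0
y11 = y9 XOR s = 0 XOR 0 = 0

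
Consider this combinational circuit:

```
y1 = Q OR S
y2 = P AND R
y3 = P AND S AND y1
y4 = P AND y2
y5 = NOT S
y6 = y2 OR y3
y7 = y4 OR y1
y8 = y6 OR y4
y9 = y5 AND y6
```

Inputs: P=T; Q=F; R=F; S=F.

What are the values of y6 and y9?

y1 = Q OR S = F OR F = F
y2 = P AND R = T AND F = F
y3 = P AND S AND y1 = T AND F AND F = F
y5 = NOT S = NOT F = T
y6 = y2 OR y3 = F OR F = F
y9 = y5 AND y6 = T AND F = F

y6 = F; y9 = F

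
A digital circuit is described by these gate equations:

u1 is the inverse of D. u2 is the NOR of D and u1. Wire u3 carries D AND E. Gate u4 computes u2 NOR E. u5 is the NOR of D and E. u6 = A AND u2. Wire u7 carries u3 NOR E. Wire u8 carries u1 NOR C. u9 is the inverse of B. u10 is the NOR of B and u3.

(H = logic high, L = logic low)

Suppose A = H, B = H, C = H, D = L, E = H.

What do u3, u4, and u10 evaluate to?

u3 = L  u4 = L  u10 = L

u1 = NOT D = NOT L = H
u2 = D NOR u1 = L NOR H = L
u3 = D AND E = L AND H = L
u4 = u2 NOR E = L NOR H = L
u10 = B NOR u3 = H NOR L = L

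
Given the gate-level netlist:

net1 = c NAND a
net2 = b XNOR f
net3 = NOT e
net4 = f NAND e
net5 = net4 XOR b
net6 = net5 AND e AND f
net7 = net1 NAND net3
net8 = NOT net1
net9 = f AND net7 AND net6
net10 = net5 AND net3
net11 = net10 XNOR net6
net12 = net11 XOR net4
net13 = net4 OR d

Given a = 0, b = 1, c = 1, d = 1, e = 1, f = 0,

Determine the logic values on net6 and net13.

net6 = 0  net13 = 1

net4 = f NAND e = 0 NAND 1 = 1
net5 = net4 XOR b = 1 XOR 1 = 0
net6 = net5 AND e AND f = 0 AND 1 AND 0 = 0
net13 = net4 OR d = 1 OR 1 = 1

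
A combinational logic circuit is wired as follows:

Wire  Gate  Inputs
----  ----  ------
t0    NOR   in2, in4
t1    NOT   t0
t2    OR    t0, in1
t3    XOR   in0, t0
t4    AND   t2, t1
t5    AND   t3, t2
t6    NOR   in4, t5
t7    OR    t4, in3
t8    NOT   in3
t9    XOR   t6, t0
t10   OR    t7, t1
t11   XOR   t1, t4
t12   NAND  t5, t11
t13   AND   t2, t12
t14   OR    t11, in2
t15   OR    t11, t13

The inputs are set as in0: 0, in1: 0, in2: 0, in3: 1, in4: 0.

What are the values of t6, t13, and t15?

t6 = 0, t13 = 1, t15 = 1

t0 = in2 NOR in4 = 0 NOR 0 = 1
t1 = NOT t0 = NOT 1 = 0
t2 = t0 OR in1 = 1 OR 0 = 1
t3 = in0 XOR t0 = 0 XOR 1 = 1
t4 = t2 AND t1 = 1 AND 0 = 0
t5 = t3 AND t2 = 1 AND 1 = 1
t6 = in4 NOR t5 = 0 NOR 1 = 0
t11 = t1 XOR t4 = 0 XOR 0 = 0
t12 = t5 NAND t11 = 1 NAND 0 = 1
t13 = t2 AND t12 = 1 AND 1 = 1
t15 = t11 OR t13 = 0 OR 1 = 1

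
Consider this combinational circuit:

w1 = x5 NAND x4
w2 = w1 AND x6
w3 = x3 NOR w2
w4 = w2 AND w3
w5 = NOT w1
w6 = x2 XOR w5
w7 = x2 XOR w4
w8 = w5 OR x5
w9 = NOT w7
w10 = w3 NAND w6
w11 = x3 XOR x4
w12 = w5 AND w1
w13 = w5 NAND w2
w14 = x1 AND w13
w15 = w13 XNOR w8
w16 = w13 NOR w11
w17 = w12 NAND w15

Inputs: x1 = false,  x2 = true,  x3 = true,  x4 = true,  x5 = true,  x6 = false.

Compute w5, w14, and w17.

w5 = true, w14 = false, w17 = true

w1 = x5 NAND x4 = true NAND true = false
w2 = w1 AND x6 = false AND false = false
w5 = NOT w1 = NOT false = true
w8 = w5 OR x5 = true OR true = true
w12 = w5 AND w1 = true AND false = false
w13 = w5 NAND w2 = true NAND false = true
w14 = x1 AND w13 = false AND true = false
w15 = w13 XNOR w8 = true XNOR true = true
w17 = w12 NAND w15 = false NAND true = true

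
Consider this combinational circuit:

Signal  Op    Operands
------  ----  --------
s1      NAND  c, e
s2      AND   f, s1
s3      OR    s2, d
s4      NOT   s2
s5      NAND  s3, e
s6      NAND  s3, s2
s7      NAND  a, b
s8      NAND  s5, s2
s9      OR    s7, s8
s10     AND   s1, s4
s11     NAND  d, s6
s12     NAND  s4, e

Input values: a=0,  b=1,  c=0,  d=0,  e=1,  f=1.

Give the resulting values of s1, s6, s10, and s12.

s1 = 1, s6 = 0, s10 = 0, s12 = 1

s1 = c NAND e = 0 NAND 1 = 1
s2 = f AND s1 = 1 AND 1 = 1
s3 = s2 OR d = 1 OR 0 = 1
s4 = NOT s2 = NOT 1 = 0
s6 = s3 NAND s2 = 1 NAND 1 = 0
s10 = s1 AND s4 = 1 AND 0 = 0
s12 = s4 NAND e = 0 NAND 1 = 1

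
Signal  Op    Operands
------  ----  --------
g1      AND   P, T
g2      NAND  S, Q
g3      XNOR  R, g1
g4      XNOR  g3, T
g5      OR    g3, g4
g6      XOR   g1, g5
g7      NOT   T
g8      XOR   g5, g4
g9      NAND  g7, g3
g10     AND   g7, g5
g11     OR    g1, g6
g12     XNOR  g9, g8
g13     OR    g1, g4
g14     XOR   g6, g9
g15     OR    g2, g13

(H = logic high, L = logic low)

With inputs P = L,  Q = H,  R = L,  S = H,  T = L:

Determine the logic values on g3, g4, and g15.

g3 = H  g4 = L  g15 = L

g1 = P AND T = L AND L = L
g2 = S NAND Q = H NAND H = L
g3 = R XNOR g1 = L XNOR L = H
g4 = g3 XNOR T = H XNOR L = L
g13 = g1 OR g4 = L OR L = L
g15 = g2 OR g13 = L OR L = L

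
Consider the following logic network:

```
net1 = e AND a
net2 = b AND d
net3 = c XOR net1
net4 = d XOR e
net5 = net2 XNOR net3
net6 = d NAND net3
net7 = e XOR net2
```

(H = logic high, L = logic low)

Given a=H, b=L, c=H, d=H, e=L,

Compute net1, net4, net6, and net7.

net1 = L; net4 = H; net6 = L; net7 = L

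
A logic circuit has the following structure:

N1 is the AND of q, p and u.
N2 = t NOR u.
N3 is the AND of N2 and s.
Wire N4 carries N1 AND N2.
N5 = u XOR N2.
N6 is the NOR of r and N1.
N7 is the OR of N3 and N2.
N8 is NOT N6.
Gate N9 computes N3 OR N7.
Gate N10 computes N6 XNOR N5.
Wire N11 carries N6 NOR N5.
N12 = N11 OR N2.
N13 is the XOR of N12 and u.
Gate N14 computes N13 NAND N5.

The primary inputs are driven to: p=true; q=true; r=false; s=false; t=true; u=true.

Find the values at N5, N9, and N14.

N5 = true; N9 = false; N14 = false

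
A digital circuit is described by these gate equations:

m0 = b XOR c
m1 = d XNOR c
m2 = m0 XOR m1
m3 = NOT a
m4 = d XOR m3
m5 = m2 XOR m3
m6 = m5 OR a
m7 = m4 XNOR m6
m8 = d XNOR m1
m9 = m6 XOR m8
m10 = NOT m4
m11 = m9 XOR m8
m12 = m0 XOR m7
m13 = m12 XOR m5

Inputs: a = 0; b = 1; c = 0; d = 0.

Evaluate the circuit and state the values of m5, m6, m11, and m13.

m5 = 1, m6 = 1, m11 = 1, m13 = 1

m0 = b XOR c = 1 XOR 0 = 1
m1 = d XNOR c = 0 XNOR 0 = 1
m2 = m0 XOR m1 = 1 XOR 1 = 0
m3 = NOT a = NOT 0 = 1
m4 = d XOR m3 = 0 XOR 1 = 1
m5 = m2 XOR m3 = 0 XOR 1 = 1
m6 = m5 OR a = 1 OR 0 = 1
m7 = m4 XNOR m6 = 1 XNOR 1 = 1
m8 = d XNOR m1 = 0 XNOR 1 = 0
m9 = m6 XOR m8 = 1 XOR 0 = 1
m11 = m9 XOR m8 = 1 XOR 0 = 1
m12 = m0 XOR m7 = 1 XOR 1 = 0
m13 = m12 XOR m5 = 0 XOR 1 = 1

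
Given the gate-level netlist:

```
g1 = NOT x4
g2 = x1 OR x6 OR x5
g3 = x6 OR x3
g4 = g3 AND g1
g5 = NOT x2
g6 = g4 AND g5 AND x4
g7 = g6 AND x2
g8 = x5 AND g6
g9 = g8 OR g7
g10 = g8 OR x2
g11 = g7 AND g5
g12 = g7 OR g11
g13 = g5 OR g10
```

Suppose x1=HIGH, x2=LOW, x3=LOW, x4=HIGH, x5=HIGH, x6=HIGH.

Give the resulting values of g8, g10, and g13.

g1 = NOT x4 = NOT HIGH = LOW
g3 = x6 OR x3 = HIGH OR LOW = HIGH
g4 = g3 AND g1 = HIGH AND LOW = LOW
g5 = NOT x2 = NOT LOW = HIGH
g6 = g4 AND g5 AND x4 = LOW AND HIGH AND HIGH = LOW
g8 = x5 AND g6 = HIGH AND LOW = LOW
g10 = g8 OR x2 = LOW OR LOW = LOW
g13 = g5 OR g10 = HIGH OR LOW = HIGH

g8 = LOW, g10 = LOW, g13 = HIGH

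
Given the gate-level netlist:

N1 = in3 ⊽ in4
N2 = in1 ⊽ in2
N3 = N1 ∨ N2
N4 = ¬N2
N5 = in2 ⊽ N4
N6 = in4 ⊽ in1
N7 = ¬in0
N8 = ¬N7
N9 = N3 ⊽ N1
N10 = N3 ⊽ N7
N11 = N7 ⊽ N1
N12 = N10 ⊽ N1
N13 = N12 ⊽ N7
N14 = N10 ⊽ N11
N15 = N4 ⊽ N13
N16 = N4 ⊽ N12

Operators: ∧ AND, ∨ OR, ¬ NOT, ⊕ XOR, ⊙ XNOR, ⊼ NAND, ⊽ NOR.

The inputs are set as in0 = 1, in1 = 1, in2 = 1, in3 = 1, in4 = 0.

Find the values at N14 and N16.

N1 = in3 NOR in4 = 1 NOR 0 = 0
N2 = in1 NOR in2 = 1 NOR 1 = 0
N3 = N1 OR N2 = 0 OR 0 = 0
N4 = NOT N2 = NOT 0 = 1
N7 = NOT in0 = NOT 1 = 0
N10 = N3 NOR N7 = 0 NOR 0 = 1
N11 = N7 NOR N1 = 0 NOR 0 = 1
N12 = N10 NOR N1 = 1 NOR 0 = 0
N14 = N10 NOR N11 = 1 NOR 1 = 0
N16 = N4 NOR N12 = 1 NOR 0 = 0

N14 = 0, N16 = 0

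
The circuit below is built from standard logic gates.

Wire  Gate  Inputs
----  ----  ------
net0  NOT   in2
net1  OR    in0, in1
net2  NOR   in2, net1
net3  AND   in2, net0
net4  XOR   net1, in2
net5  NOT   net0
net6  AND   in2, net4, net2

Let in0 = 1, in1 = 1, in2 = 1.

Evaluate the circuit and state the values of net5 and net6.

net0 = NOT in2 = NOT 1 = 0
net1 = in0 OR in1 = 1 OR 1 = 1
net2 = in2 NOR net1 = 1 NOR 1 = 0
net4 = net1 XOR in2 = 1 XOR 1 = 0
net5 = NOT net0 = NOT 0 = 1
net6 = in2 AND net4 AND net2 = 1 AND 0 AND 0 = 0

net5 = 1, net6 = 0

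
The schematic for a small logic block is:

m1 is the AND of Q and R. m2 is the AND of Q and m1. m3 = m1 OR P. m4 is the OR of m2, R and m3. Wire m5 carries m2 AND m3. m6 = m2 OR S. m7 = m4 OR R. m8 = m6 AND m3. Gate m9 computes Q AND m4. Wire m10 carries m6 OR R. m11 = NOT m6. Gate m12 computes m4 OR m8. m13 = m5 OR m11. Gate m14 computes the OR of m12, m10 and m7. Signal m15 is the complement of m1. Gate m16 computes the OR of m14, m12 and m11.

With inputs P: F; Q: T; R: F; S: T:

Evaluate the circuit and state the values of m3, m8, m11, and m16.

m3 = F, m8 = F, m11 = F, m16 = T

m1 = Q AND R = T AND F = F
m2 = Q AND m1 = T AND F = F
m3 = m1 OR P = F OR F = F
m4 = m2 OR R OR m3 = F OR F OR F = F
m6 = m2 OR S = F OR T = T
m7 = m4 OR R = F OR F = F
m8 = m6 AND m3 = T AND F = F
m10 = m6 OR R = T OR F = T
m11 = NOT m6 = NOT T = F
m12 = m4 OR m8 = F OR F = F
m14 = m12 OR m10 OR m7 = F OR T OR F = T
m16 = m14 OR m12 OR m11 = T OR F OR F = T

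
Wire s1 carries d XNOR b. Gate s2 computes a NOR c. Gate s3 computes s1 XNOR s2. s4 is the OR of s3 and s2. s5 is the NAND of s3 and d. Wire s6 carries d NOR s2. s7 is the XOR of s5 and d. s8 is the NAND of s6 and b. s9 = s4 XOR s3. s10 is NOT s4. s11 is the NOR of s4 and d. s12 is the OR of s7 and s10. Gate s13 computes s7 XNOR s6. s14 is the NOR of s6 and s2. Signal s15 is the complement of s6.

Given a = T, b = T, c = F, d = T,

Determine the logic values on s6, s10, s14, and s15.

s6 = F, s10 = T, s14 = T, s15 = T

s1 = d XNOR b = T XNOR T = T
s2 = a NOR c = T NOR F = F
s3 = s1 XNOR s2 = T XNOR F = F
s4 = s3 OR s2 = F OR F = F
s6 = d NOR s2 = T NOR F = F
s10 = NOT s4 = NOT F = T
s14 = s6 NOR s2 = F NOR F = T
s15 = NOT s6 = NOT F = T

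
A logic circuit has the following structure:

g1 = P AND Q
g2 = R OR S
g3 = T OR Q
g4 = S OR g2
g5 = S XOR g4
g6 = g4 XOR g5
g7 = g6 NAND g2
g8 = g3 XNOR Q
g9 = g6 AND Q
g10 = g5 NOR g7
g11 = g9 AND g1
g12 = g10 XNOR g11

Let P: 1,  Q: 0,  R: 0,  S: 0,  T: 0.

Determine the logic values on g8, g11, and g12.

g1 = P AND Q = 1 AND 0 = 0
g2 = R OR S = 0 OR 0 = 0
g3 = T OR Q = 0 OR 0 = 0
g4 = S OR g2 = 0 OR 0 = 0
g5 = S XOR g4 = 0 XOR 0 = 0
g6 = g4 XOR g5 = 0 XOR 0 = 0
g7 = g6 NAND g2 = 0 NAND 0 = 1
g8 = g3 XNOR Q = 0 XNOR 0 = 1
g9 = g6 AND Q = 0 AND 0 = 0
g10 = g5 NOR g7 = 0 NOR 1 = 0
g11 = g9 AND g1 = 0 AND 0 = 0
g12 = g10 XNOR g11 = 0 XNOR 0 = 1

g8 = 1, g11 = 0, g12 = 1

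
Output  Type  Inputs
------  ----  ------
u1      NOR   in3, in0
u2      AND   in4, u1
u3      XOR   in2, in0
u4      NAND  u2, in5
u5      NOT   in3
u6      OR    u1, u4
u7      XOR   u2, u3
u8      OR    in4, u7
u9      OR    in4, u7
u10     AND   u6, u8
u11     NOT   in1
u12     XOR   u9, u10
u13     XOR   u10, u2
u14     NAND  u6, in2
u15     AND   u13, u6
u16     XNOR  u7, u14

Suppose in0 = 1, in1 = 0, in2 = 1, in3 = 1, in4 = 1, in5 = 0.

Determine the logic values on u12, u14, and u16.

u12 = 0, u14 = 0, u16 = 1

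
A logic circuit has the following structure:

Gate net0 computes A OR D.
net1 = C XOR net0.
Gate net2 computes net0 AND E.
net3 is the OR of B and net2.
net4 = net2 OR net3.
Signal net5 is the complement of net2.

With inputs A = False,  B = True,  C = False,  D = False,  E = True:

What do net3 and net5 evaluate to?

net0 = A OR D = False OR False = False
net2 = net0 AND E = False AND True = False
net3 = B OR net2 = True OR False = True
net5 = NOT net2 = NOT False = True

net3 = True, net5 = True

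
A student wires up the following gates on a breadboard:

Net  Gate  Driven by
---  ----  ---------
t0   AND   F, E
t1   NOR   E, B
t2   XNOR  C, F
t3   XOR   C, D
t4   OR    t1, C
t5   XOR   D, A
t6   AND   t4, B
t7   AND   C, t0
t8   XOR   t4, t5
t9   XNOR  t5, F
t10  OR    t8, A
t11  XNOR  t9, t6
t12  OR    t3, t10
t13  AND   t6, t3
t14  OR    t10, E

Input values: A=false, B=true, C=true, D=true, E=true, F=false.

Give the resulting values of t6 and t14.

t6 = true; t14 = true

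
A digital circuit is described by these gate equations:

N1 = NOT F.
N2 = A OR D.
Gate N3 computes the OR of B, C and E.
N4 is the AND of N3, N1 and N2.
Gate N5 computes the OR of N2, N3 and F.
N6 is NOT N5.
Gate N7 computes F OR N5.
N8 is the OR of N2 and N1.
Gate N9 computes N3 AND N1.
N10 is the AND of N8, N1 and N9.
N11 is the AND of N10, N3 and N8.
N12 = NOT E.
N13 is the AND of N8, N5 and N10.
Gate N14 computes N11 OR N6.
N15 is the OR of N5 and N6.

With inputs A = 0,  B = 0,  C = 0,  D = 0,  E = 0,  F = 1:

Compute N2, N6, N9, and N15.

N1 = NOT F = NOT 1 = 0
N2 = A OR D = 0 OR 0 = 0
N3 = B OR C OR E = 0 OR 0 OR 0 = 0
N5 = N2 OR N3 OR F = 0 OR 0 OR 1 = 1
N6 = NOT N5 = NOT 1 = 0
N9 = N3 AND N1 = 0 AND 0 = 0
N15 = N5 OR N6 = 1 OR 0 = 1

N2 = 0, N6 = 0, N9 = 0, N15 = 1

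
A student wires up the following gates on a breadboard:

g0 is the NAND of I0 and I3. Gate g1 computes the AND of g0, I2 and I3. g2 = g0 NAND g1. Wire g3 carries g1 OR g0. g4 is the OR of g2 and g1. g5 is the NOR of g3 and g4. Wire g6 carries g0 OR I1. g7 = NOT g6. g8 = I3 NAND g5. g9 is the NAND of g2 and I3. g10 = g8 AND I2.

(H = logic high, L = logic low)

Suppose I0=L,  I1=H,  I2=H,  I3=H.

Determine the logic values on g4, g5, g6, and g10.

g0 = I0 NAND I3 = L NAND H = H
g1 = g0 AND I2 AND I3 = H AND H AND H = H
g2 = g0 NAND g1 = H NAND H = L
g3 = g1 OR g0 = H OR H = H
g4 = g2 OR g1 = L OR H = H
g5 = g3 NOR g4 = H NOR H = L
g6 = g0 OR I1 = H OR H = H
g8 = I3 NAND g5 = H NAND L = H
g10 = g8 AND I2 = H AND H = H

g4 = H; g5 = L; g6 = H; g10 = H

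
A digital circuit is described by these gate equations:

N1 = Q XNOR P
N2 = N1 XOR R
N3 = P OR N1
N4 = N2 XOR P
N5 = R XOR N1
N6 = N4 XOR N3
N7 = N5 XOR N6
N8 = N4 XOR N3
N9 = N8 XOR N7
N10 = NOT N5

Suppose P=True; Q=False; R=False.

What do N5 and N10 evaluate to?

N5 = False, N10 = True

N1 = Q XNOR P = False XNOR True = False
N5 = R XOR N1 = False XOR False = False
N10 = NOT N5 = NOT False = True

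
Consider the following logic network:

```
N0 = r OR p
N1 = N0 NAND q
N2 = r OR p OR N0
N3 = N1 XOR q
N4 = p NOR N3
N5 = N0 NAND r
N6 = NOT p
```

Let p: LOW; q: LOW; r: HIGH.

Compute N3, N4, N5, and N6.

N3 = HIGH; N4 = LOW; N5 = LOW; N6 = HIGH

N0 = r OR p = HIGH OR LOW = HIGH
N1 = N0 NAND q = HIGH NAND LOW = HIGH
N3 = N1 XOR q = HIGH XOR LOW = HIGH
N4 = p NOR N3 = LOW NOR HIGH = LOW
N5 = N0 NAND r = HIGH NAND HIGH = LOW
N6 = NOT p = NOT LOW = HIGH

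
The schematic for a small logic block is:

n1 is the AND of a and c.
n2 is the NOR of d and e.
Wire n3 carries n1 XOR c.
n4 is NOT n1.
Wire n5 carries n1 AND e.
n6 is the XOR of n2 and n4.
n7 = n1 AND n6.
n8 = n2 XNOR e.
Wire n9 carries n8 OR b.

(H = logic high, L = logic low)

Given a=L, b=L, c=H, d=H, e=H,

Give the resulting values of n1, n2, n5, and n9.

n1 = L  n2 = L  n5 = L  n9 = L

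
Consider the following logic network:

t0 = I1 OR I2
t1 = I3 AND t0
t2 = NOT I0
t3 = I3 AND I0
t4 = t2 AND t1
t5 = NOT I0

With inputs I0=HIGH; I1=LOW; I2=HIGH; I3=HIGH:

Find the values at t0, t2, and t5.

t0 = HIGH, t2 = LOW, t5 = LOW

t0 = I1 OR I2 = LOW OR HIGH = HIGH
t2 = NOT I0 = NOT HIGH = LOW
t5 = NOT I0 = NOT HIGH = LOW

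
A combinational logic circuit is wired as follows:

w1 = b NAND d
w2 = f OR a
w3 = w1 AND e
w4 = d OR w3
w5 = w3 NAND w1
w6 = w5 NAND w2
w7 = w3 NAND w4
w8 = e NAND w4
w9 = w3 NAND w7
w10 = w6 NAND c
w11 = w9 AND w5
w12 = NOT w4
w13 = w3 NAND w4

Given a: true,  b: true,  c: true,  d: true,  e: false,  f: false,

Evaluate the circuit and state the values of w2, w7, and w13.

w1 = b NAND d = true NAND true = false
w2 = f OR a = false OR true = true
w3 = w1 AND e = false AND false = false
w4 = d OR w3 = true OR false = true
w7 = w3 NAND w4 = false NAND true = true
w13 = w3 NAND w4 = false NAND true = true

w2 = true, w7 = true, w13 = true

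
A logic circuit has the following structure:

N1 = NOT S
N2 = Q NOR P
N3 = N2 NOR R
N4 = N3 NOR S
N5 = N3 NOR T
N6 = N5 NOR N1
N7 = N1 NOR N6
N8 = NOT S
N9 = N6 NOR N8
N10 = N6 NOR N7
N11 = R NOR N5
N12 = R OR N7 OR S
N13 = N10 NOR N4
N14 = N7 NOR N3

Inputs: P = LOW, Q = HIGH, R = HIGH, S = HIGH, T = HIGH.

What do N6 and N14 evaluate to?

N6 = HIGH; N14 = HIGH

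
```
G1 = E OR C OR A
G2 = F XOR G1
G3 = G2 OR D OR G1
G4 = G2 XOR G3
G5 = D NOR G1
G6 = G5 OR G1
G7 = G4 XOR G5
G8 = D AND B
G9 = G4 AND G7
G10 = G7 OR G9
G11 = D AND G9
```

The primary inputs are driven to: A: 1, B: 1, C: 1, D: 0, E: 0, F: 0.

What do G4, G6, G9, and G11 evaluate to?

G4 = 0; G6 = 1; G9 = 0; G11 = 0

G1 = E OR C OR A = 0 OR 1 OR 1 = 1
G2 = F XOR G1 = 0 XOR 1 = 1
G3 = G2 OR D OR G1 = 1 OR 0 OR 1 = 1
G4 = G2 XOR G3 = 1 XOR 1 = 0
G5 = D NOR G1 = 0 NOR 1 = 0
G6 = G5 OR G1 = 0 OR 1 = 1
G7 = G4 XOR G5 = 0 XOR 0 = 0
G9 = G4 AND G7 = 0 AND 0 = 0
G11 = D AND G9 = 0 AND 0 = 0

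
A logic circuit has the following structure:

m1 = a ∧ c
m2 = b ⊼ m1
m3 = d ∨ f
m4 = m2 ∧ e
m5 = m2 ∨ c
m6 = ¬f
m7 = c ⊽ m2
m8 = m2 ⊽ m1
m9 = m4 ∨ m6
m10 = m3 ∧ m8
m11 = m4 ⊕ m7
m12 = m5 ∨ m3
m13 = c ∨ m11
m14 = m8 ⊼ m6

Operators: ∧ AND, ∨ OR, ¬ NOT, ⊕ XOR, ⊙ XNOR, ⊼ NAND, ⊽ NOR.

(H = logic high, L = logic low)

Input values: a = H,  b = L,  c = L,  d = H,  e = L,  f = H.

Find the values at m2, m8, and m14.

m1 = a AND c = H AND L = L
m2 = b NAND m1 = L NAND L = H
m6 = NOT f = NOT H = L
m8 = m2 NOR m1 = H NOR L = L
m14 = m8 NAND m6 = L NAND L = H

m2 = H; m8 = L; m14 = H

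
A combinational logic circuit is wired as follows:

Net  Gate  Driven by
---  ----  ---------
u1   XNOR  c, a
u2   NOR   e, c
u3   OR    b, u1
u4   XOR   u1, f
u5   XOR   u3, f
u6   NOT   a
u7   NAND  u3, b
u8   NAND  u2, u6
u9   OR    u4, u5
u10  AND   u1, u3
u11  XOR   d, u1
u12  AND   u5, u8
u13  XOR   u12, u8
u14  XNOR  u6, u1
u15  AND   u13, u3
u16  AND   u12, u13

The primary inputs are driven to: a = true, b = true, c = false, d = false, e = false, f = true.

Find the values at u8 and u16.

u8 = true  u16 = false

u1 = c XNOR a = false XNOR true = false
u2 = e NOR c = false NOR false = true
u3 = b OR u1 = true OR false = true
u5 = u3 XOR f = true XOR true = false
u6 = NOT a = NOT true = false
u8 = u2 NAND u6 = true NAND false = true
u12 = u5 AND u8 = false AND true = false
u13 = u12 XOR u8 = false XOR true = true
u16 = u12 AND u13 = false AND true = false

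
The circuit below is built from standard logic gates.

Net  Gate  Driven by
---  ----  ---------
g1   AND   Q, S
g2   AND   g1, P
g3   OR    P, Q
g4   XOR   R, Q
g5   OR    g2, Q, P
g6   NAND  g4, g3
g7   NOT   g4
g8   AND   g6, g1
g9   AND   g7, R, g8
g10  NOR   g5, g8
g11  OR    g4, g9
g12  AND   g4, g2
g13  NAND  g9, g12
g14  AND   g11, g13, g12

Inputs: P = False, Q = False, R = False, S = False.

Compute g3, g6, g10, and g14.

g3 = False, g6 = True, g10 = True, g14 = False

g1 = Q AND S = False AND False = False
g2 = g1 AND P = False AND False = False
g3 = P OR Q = False OR False = False
g4 = R XOR Q = False XOR False = False
g5 = g2 OR Q OR P = False OR False OR False = False
g6 = g4 NAND g3 = False NAND False = True
g7 = NOT g4 = NOT False = True
g8 = g6 AND g1 = True AND False = False
g9 = g7 AND R AND g8 = True AND False AND False = False
g10 = g5 NOR g8 = False NOR False = True
g11 = g4 OR g9 = False OR False = False
g12 = g4 AND g2 = False AND False = False
g13 = g9 NAND g12 = False NAND False = True
g14 = g11 AND g13 AND g12 = False AND True AND False = False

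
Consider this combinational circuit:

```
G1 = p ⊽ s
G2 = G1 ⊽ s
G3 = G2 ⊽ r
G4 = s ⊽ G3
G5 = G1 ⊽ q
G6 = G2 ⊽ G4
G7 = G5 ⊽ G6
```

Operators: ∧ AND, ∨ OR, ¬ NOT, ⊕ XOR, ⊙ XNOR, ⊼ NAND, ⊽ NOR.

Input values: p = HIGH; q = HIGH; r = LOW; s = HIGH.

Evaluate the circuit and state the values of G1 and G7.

G1 = p NOR s = HIGH NOR HIGH = LOW
G2 = G1 NOR s = LOW NOR HIGH = LOW
G3 = G2 NOR r = LOW NOR LOW = HIGH
G4 = s NOR G3 = HIGH NOR HIGH = LOW
G5 = G1 NOR q = LOW NOR HIGH = LOW
G6 = G2 NOR G4 = LOW NOR LOW = HIGH
G7 = G5 NOR G6 = LOW NOR HIGH = LOW

G1 = LOW; G7 = LOW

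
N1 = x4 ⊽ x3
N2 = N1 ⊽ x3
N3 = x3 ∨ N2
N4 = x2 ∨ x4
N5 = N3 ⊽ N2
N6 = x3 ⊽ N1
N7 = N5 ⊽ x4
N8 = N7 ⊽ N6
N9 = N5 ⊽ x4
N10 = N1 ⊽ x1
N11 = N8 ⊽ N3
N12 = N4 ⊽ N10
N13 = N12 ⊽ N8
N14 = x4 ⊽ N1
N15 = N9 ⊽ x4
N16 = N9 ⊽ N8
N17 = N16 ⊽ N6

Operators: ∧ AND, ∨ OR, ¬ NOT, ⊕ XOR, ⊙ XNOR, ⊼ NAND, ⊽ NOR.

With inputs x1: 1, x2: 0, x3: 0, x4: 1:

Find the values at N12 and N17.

N1 = x4 NOR x3 = 1 NOR 0 = 0
N2 = N1 NOR x3 = 0 NOR 0 = 1
N3 = x3 OR N2 = 0 OR 1 = 1
N4 = x2 OR x4 = 0 OR 1 = 1
N5 = N3 NOR N2 = 1 NOR 1 = 0
N6 = x3 NOR N1 = 0 NOR 0 = 1
N7 = N5 NOR x4 = 0 NOR 1 = 0
N8 = N7 NOR N6 = 0 NOR 1 = 0
N9 = N5 NOR x4 = 0 NOR 1 = 0
N10 = N1 NOR x1 = 0 NOR 1 = 0
N12 = N4 NOR N10 = 1 NOR 0 = 0
N16 = N9 NOR N8 = 0 NOR 0 = 1
N17 = N16 NOR N6 = 1 NOR 1 = 0

N12 = 0; N17 = 0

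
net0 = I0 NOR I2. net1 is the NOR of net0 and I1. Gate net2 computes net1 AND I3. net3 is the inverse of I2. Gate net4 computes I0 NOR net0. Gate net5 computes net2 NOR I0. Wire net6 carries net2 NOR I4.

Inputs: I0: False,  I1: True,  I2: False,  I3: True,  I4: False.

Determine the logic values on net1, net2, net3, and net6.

net1 = False; net2 = False; net3 = True; net6 = True

net0 = I0 NOR I2 = False NOR False = True
net1 = net0 NOR I1 = True NOR True = False
net2 = net1 AND I3 = False AND True = False
net3 = NOT I2 = NOT False = True
net6 = net2 NOR I4 = False NOR False = True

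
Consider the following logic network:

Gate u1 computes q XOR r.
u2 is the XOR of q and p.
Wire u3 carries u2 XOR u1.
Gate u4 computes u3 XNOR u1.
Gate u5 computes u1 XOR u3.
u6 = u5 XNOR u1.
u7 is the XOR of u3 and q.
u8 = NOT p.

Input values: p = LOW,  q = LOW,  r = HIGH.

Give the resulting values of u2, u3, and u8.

u2 = LOW, u3 = HIGH, u8 = HIGH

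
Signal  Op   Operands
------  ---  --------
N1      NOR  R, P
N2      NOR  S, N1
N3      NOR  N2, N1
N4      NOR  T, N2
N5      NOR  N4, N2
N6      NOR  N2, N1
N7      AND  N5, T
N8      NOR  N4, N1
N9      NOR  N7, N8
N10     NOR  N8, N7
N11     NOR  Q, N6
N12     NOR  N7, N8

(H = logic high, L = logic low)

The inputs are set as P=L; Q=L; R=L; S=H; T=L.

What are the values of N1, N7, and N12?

N1 = H  N7 = L  N12 = H

N1 = R NOR P = L NOR L = H
N2 = S NOR N1 = H NOR H = L
N4 = T NOR N2 = L NOR L = H
N5 = N4 NOR N2 = H NOR L = L
N7 = N5 AND T = L AND L = L
N8 = N4 NOR N1 = H NOR H = L
N12 = N7 NOR N8 = L NOR L = H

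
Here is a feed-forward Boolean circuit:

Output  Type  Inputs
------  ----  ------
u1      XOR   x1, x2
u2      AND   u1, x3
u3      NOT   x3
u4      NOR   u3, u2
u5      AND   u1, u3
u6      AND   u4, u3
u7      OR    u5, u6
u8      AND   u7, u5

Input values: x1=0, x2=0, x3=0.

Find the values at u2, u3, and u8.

u2 = 0  u3 = 1  u8 = 0

u1 = x1 XOR x2 = 0 XOR 0 = 0
u2 = u1 AND x3 = 0 AND 0 = 0
u3 = NOT x3 = NOT 0 = 1
u4 = u3 NOR u2 = 1 NOR 0 = 0
u5 = u1 AND u3 = 0 AND 1 = 0
u6 = u4 AND u3 = 0 AND 1 = 0
u7 = u5 OR u6 = 0 OR 0 = 0
u8 = u7 AND u5 = 0 AND 0 = 0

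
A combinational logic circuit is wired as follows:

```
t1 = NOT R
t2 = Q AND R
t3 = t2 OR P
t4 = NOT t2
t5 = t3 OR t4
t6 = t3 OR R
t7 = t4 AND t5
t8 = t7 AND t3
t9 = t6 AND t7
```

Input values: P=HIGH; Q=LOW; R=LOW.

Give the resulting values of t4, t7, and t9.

t4 = HIGH  t7 = HIGH  t9 = HIGH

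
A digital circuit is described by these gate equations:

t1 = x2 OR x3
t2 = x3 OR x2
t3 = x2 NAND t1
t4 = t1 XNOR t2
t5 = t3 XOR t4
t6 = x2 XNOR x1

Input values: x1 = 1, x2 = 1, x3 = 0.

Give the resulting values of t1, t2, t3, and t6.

t1 = 1; t2 = 1; t3 = 0; t6 = 1

t1 = x2 OR x3 = 1 OR 0 = 1
t2 = x3 OR x2 = 0 OR 1 = 1
t3 = x2 NAND t1 = 1 NAND 1 = 0
t6 = x2 XNOR x1 = 1 XNOR 1 = 1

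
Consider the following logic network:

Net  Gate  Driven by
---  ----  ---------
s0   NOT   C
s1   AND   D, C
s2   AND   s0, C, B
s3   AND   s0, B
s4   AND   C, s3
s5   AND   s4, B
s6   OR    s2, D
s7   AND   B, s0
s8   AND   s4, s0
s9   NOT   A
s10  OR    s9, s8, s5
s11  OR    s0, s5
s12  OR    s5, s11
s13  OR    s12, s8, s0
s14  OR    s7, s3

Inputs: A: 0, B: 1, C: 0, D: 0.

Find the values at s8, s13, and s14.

s8 = 0, s13 = 1, s14 = 1

s0 = NOT C = NOT 0 = 1
s3 = s0 AND B = 1 AND 1 = 1
s4 = C AND s3 = 0 AND 1 = 0
s5 = s4 AND B = 0 AND 1 = 0
s7 = B AND s0 = 1 AND 1 = 1
s8 = s4 AND s0 = 0 AND 1 = 0
s11 = s0 OR s5 = 1 OR 0 = 1
s12 = s5 OR s11 = 0 OR 1 = 1
s13 = s12 OR s8 OR s0 = 1 OR 0 OR 1 = 1
s14 = s7 OR s3 = 1 OR 1 = 1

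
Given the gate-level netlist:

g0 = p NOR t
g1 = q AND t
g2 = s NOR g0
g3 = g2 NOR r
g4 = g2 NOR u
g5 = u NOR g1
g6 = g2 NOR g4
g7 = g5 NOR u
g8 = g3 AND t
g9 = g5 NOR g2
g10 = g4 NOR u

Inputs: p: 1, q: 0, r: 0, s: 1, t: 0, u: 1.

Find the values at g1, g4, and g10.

g1 = 0, g4 = 0, g10 = 0

g0 = p NOR t = 1 NOR 0 = 0
g1 = q AND t = 0 AND 0 = 0
g2 = s NOR g0 = 1 NOR 0 = 0
g4 = g2 NOR u = 0 NOR 1 = 0
g10 = g4 NOR u = 0 NOR 1 = 0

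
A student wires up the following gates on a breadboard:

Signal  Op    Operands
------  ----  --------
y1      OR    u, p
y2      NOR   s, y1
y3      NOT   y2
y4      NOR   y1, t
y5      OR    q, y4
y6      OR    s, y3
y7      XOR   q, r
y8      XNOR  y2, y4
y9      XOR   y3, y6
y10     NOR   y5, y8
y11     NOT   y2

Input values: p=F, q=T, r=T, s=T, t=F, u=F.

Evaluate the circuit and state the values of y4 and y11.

y4 = T; y11 = T

y1 = u OR p = F OR F = F
y2 = s NOR y1 = T NOR F = F
y4 = y1 NOR t = F NOR F = T
y11 = NOT y2 = NOT F = T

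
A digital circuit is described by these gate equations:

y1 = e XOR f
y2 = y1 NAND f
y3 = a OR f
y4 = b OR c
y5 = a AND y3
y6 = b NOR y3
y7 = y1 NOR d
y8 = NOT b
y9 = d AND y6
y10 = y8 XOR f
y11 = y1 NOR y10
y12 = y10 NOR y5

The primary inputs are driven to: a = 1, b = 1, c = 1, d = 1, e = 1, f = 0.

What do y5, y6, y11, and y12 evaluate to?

y5 = 1, y6 = 0, y11 = 0, y12 = 0

y1 = e XOR f = 1 XOR 0 = 1
y3 = a OR f = 1 OR 0 = 1
y5 = a AND y3 = 1 AND 1 = 1
y6 = b NOR y3 = 1 NOR 1 = 0
y8 = NOT b = NOT 1 = 0
y10 = y8 XOR f = 0 XOR 0 = 0
y11 = y1 NOR y10 = 1 NOR 0 = 0
y12 = y10 NOR y5 = 0 NOR 1 = 0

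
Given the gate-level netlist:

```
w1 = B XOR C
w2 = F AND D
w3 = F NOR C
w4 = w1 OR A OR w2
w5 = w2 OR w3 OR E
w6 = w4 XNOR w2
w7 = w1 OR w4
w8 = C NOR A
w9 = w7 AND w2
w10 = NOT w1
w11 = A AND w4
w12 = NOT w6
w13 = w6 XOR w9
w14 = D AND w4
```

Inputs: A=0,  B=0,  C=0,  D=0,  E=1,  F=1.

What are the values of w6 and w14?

w6 = 1  w14 = 0

w1 = B XOR C = 0 XOR 0 = 0
w2 = F AND D = 1 AND 0 = 0
w4 = w1 OR A OR w2 = 0 OR 0 OR 0 = 0
w6 = w4 XNOR w2 = 0 XNOR 0 = 1
w14 = D AND w4 = 0 AND 0 = 0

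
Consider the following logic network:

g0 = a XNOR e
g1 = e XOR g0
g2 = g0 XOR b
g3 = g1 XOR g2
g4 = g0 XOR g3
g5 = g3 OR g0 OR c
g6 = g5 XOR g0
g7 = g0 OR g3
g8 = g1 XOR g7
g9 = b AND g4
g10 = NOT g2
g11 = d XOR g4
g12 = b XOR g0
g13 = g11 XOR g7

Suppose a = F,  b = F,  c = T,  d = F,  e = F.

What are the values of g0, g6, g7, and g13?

g0 = a XNOR e = F XNOR F = T
g1 = e XOR g0 = F XOR T = T
g2 = g0 XOR b = T XOR F = T
g3 = g1 XOR g2 = T XOR T = F
g4 = g0 XOR g3 = T XOR F = T
g5 = g3 OR g0 OR c = F OR T OR T = T
g6 = g5 XOR g0 = T XOR T = F
g7 = g0 OR g3 = T OR F = T
g11 = d XOR g4 = F XOR T = T
g13 = g11 XOR g7 = T XOR T = F

g0 = T, g6 = F, g7 = T, g13 = F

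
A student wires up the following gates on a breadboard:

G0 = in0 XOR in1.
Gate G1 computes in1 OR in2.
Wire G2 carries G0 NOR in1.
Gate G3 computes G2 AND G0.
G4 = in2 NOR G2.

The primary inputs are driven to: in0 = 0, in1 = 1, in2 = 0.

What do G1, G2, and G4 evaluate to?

G0 = in0 XOR in1 = 0 XOR 1 = 1
G1 = in1 OR in2 = 1 OR 0 = 1
G2 = G0 NOR in1 = 1 NOR 1 = 0
G4 = in2 NOR G2 = 0 NOR 0 = 1

G1 = 1; G2 = 0; G4 = 1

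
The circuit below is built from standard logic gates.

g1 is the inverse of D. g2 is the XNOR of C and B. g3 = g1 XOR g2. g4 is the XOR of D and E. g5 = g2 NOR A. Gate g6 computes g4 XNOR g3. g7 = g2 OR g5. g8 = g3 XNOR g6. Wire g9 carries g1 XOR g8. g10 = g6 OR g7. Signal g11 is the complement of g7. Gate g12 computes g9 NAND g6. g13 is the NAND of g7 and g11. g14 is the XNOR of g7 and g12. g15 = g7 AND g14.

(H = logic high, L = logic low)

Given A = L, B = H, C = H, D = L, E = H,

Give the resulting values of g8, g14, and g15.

g8 = H; g14 = H; g15 = H

g1 = NOT D = NOT L = H
g2 = C XNOR B = H XNOR H = H
g3 = g1 XOR g2 = H XOR H = L
g4 = D XOR E = L XOR H = H
g5 = g2 NOR A = H NOR L = L
g6 = g4 XNOR g3 = H XNOR L = L
g7 = g2 OR g5 = H OR L = H
g8 = g3 XNOR g6 = L XNOR L = H
g9 = g1 XOR g8 = H XOR H = L
g12 = g9 NAND g6 = L NAND L = H
g14 = g7 XNOR g12 = H XNOR H = H
g15 = g7 AND g14 = H AND H = H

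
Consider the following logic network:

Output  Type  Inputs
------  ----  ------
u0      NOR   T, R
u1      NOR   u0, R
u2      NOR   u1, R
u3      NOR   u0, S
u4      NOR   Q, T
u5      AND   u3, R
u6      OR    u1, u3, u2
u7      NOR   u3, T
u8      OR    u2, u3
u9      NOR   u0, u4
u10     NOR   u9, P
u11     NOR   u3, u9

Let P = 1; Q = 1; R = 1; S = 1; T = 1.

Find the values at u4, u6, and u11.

u4 = 0, u6 = 0, u11 = 0

u0 = T NOR R = 1 NOR 1 = 0
u1 = u0 NOR R = 0 NOR 1 = 0
u2 = u1 NOR R = 0 NOR 1 = 0
u3 = u0 NOR S = 0 NOR 1 = 0
u4 = Q NOR T = 1 NOR 1 = 0
u6 = u1 OR u3 OR u2 = 0 OR 0 OR 0 = 0
u9 = u0 NOR u4 = 0 NOR 0 = 1
u11 = u3 NOR u9 = 0 NOR 1 = 0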